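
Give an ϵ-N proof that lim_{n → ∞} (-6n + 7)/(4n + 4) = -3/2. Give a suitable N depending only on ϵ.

Let ϵ > 0 be given. For n ≥ 1, |(-6n + 7)/(4n + 4) + 3/2| = |52|/(4(4n + 4)) = 52/(4(4n + 4)).
Since 4n + 4 ≥ 4n for n ≥ 1, this is ≤ 52/(4·4n) = (13/4)/n.
So |(-6n + 7)/(4n + 4) + 3/2| < ϵ whenever n > (13/4)/ϵ.
Take N = (13/4)/ϵ. If n > N then |(-6n + 7)/(4n + 4) + 3/2| ≤ (13/4)/n < ϵ.

N = (13/4)/ϵ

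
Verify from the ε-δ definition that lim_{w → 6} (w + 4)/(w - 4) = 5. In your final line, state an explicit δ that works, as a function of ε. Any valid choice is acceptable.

δ = min(1, (1/4)ε)

Let ε > 0. We want δ > 0 with 0 < |w − 6| < δ ⇒ |(w + 4)/(w - 4) − 5| < ε.
Combining over a common denominator, (w + 4)/(w - 4) − 5 = [(w + 4)·2 − 10·(w - 4)] / [2·(w - 4)] = -8(w − 6) / (2(w - 4)).
So |(w + 4)/(w - 4) − 5| = 8|w − 6| / (2·|w − 4|).
Require δ ≤ 1, so |w − 4| ≥ |2| − |w − 6| > 2 − 1 = 1.
Hence |(w + 4)/(w - 4) − 5| < 8|w − 6|/(2·1) = 4|w − 6|, which is < ε once |w − 6| < (1/4)ε.
Take δ = min(1, (1/4)ε). Then 0 < |w − 6| < δ forces both bounds, so |(w + 4)/(w - 4) − 5| < ε.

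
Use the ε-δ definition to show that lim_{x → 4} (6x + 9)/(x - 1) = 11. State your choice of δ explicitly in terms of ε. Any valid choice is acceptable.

δ = min(3/2, (3/10)ε)

Let ε > 0 be given. We want δ > 0 with 0 < |x − 4| < δ ⇒ |(6x + 9)/(x - 1) − 11| < ε.
Combining over a common denominator, (6x + 9)/(x - 1) − 11 = [(6x + 9)·3 − 33·(x - 1)] / [3·(x - 1)] = -15(x − 4) / (3(x - 1)).
So |(6x + 9)/(x - 1) − 11| = 15|x − 4| / (3·|x − 1|).
Require δ ≤ 3/2, so |x − 1| ≥ |3| − |x − 4| > 3 − 3/2 = 3/2.
Hence |(6x + 9)/(x - 1) − 11| < 15|x − 4|/(3·(3/2)) = (10/3)|x − 4|, which is < ε once |x − 4| < (3/10)ε.
Take δ = min(3/2, (3/10)ε). Then 0 < |x − 4| < δ forces both bounds, so |(6x + 9)/(x - 1) − 11| < ε.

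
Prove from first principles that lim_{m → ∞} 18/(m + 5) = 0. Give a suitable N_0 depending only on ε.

Let ε > 0 be given. For m ≥ 1, |18/(m + 5) − 0| = 18/(m + 5) ≤ 18/m.
We need 18/m < ε, i.e. m > 18/ε.
Take N_0 = 18/ε. If m > N_0 then |18/(m + 5)| ≤ 18/m < ε.

N_0 = 18/ε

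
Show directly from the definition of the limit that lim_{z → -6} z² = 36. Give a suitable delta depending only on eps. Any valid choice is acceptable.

Let eps > 0. We seek delta > 0 with 0 < |z + 6| < delta ⇒ |z² − 36| < eps.
Factor: z² − 36 = (z + 6)(z - 6), so |z² − 36| = |z + 6|·|z - 6|.
Restrict delta ≤ 1. Then |z + 6| < 1 gives |z| < 7, so by the triangle inequality |z - 6| ≤ 7 + 6 = 13.
Hence |z² − 36| ≤ 13|z + 6|, which is < eps once |z + 6| < eps/13.
Take delta = min(1, eps/13). If 0 < |z + 6| < delta then both bounds hold and |z² − 36| ≤ 13|z + 6| < 13·(eps/13) = eps.

delta = min(1, eps/13)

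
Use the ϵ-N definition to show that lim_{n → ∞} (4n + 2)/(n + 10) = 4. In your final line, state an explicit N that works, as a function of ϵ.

Fix ϵ > 0. For n ≥ 1, |(4n + 2)/(n + 10) − 4| = |-38|/((n + 10)) = 38/((n + 10)).
Since n + 10 ≥ n for n ≥ 1, this is ≤ 38/(n) = 38/n.
So |(4n + 2)/(n + 10) − 4| < ϵ whenever n > 38/ϵ.
Take N = 38/ϵ. If n > N then |(4n + 2)/(n + 10) − 4| ≤ 38/n < ϵ.

N = 38/ϵ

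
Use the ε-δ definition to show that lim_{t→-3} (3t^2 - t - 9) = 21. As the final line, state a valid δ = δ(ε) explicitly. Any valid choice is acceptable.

Let ε > 0 be given. We want δ > 0 such that 0 < |t + 3| < δ implies |(3t^2 - t - 9) − 21| < ε.
(3t^2 - t - 9) − 21 = 3t^2 - t - 30 = (t + 3)(3t - 10).
So |(3t^2 - t - 9) − 21| = |t + 3|·|3t - 10|.
Require δ ≤ 1. Then |t + 3| < 1 gives |t| < 4, and by the triangle inequality |3t - 10| ≤ 3·4 + 10 = 22.
Hence |(3t^2 - t - 9) − 21| ≤ 22|t + 3| < ε provided |t + 3| < ε/22.
Choosing δ = min(1, ε/22) ensures both conditions, hence |(3t^2 - t - 9) − 21| < ε.

δ = min(1, ε/22)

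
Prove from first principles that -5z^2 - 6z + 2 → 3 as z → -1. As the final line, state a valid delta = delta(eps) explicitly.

delta = min(1, eps/11)

Let eps > 0. We want delta > 0 such that 0 < |z + 1| < delta implies |(-5z^2 - 6z + 2) − 3| < eps.
(-5z^2 - 6z + 2) − 3 = -5z^2 - 6z - 1 = (z + 1)(-5z - 1).
So |(-5z^2 - 6z + 2) − 3| = |z + 1|·|-5z - 1|.
Require delta ≤ 1. Then |z + 1| < 1 gives |z| < 2, and by the triangle inequality |-5z - 1| ≤ 5·2 + 1 = 11.
Hence |(-5z^2 - 6z + 2) − 3| ≤ 11|z + 1| < eps provided |z + 1| < eps/11.
Take delta = min(1, eps/11). Then 0 < |z + 1| < delta gives both |z + 1| < 1 and |z + 1| < eps/11, so |(-5z^2 - 6z + 2) − 3| < eps.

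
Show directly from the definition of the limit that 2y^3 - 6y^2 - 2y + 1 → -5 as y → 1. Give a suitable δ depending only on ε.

δ = min(1, ε/22)

Fix ε > 0. We want δ > 0 such that 0 < |y − 1| < δ implies |(2y^3 - 6y^2 - 2y + 1) + 5| < ε.
(2y^3 - 6y^2 - 2y + 1) + 5 = 2y^3 - 6y^2 - 2y + 6 = (y − 1)(2y^2 - 4y - 6).
So |(2y^3 - 6y^2 - 2y + 1) + 5| = |y − 1|·|2y^2 - 4y - 6|.
Require δ ≤ 1. Then |y − 1| < 1 gives |y| < 2, and by the triangle inequality |2y^2 - 4y - 6| ≤ 2·2^2 + 4·2 + 6 = 22.
Hence |(2y^3 - 6y^2 - 2y + 1) + 5| ≤ 22|y − 1| < ε provided |y − 1| < ε/22.
Choosing δ = min(1, ε/22) ensures both conditions, hence |(2y^3 - 6y^2 - 2y + 1) + 5| < ε.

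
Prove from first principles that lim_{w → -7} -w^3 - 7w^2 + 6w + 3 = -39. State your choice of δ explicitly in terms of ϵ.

Let ϵ > 0. We want δ > 0 such that 0 < |w + 7| < δ implies |(-w^3 - 7w^2 + 6w + 3) + 39| < ϵ.
(-w^3 - 7w^2 + 6w + 3) + 39 = -w^3 - 7w^2 + 6w + 42 = (w + 7)(-w^2 + 6).
So |(-w^3 - 7w^2 + 6w + 3) + 39| = |w + 7|·|-w^2 + 6|.
Require δ ≤ 2. Then |w + 7| < 2 gives |w| < 9, and by the triangle inequality |-w^2 + 6| ≤ 9^2 + 6 = 87.
Hence |(-w^3 - 7w^2 + 6w + 3) + 39| ≤ 87|w + 7| < ϵ provided |w + 7| < ϵ/87.
Take δ = min(2, ϵ/87). Then 0 < |w + 7| < δ gives both |w + 7| < 2 and |w + 7| < ϵ/87, so |(-w^3 - 7w^2 + 6w + 3) + 39| < ϵ.

δ = min(2, ϵ/87)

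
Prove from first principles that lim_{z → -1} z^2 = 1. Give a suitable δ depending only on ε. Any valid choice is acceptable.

Fix ε > 0. We seek δ > 0 with 0 < |z + 1| < δ ⇒ |z^2 − 1| < ε.
Factor: z^2 − 1 = (z + 1)(z - 1), so |z^2 − 1| = |z + 1|·|z - 1|.
Impose δ ≤ 1 so that |z| < 2; then |z - 1| ≤ 3.
Hence |z^2 − 1| ≤ 3|z + 1|, which is < ε once |z + 1| < ε/3.
Take δ = min(1, ε/3). If 0 < |z + 1| < δ then both bounds hold and |z^2 − 1| ≤ 3|z + 1| < 3·(ε/3) = ε.

δ = min(1, ε/3)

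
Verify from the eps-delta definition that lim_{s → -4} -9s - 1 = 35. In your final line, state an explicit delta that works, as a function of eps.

Let eps > 0. We need delta > 0 so that 0 < |s + 4| < delta implies |(-9s - 1) − 35| < eps.
Since (-9s - 1) − 35 = -9(s + 4), we have |(-9s - 1) − 35| = 9|s + 4|.
Thus it suffices that |s + 4| < eps/9.
Take delta = eps/9. If 0 < |s + 4| < delta then |(-9s - 1) − 35| = 9|s + 4| < 9·(eps/9) = eps.

delta = eps/9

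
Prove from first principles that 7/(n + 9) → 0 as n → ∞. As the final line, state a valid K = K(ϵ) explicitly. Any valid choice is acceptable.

Suppose ϵ > 0. For n ≥ 1, |7/(n + 9) − 0| = 7/(n + 9) ≤ 7/n.
We need 7/n < ϵ, i.e. n > 7/ϵ.
Take K = 7/ϵ. If n > K then |7/(n + 9)| ≤ 7/n < ϵ.

K = 7/ϵ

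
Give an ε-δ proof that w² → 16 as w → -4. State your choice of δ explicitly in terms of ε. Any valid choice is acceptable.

δ = min(1, ε/9)

Suppose ε > 0. We seek δ > 0 with 0 < |w + 4| < δ ⇒ |w² − 16| < ε.
Factor: w² − 16 = (w + 4)(w - 4), so |w² − 16| = |w + 4|·|w - 4|.
Impose δ ≤ 1 so that |w| < 5; then |w - 4| ≤ 9.
Hence |w² − 16| ≤ 9|w + 4|, which is < ε once |w + 4| < ε/9.
Take δ = min(1, ε/9). If 0 < |w + 4| < δ then both bounds hold and |w² − 16| ≤ 9|w + 4| < 9·(ε/9) = ε.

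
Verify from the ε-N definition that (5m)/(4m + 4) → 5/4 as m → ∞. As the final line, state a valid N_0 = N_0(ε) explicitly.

N_0 = (5/4)/ε

Let ε > 0. For m ≥ 1, |(5m)/(4m + 4) − (5/4)| = |-20|/(4(4m + 4)) = 20/(4(4m + 4)).
Since 4m + 4 ≥ 4m for m ≥ 1, this is ≤ 20/(4·4m) = (5/4)/m.
So |(5m)/(4m + 4) − (5/4)| < ε whenever m > (5/4)/ε.
Take N_0 = (5/4)/ε. If m > N_0 then |(5m)/(4m + 4) − (5/4)| ≤ (5/4)/m < ε.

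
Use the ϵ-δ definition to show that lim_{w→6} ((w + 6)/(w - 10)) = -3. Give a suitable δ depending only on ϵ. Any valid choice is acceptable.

δ = min(2, (1/2)ϵ)

Let ϵ > 0. We want δ > 0 with 0 < |w − 6| < δ ⇒ |(w + 6)/(w - 10) + 3| < ϵ.
Combining over a common denominator, (w + 6)/(w - 10) + 3 = [(w + 6)·(-4) − 12·(w - 10)] / [(-4)·(w - 10)] = -16(w − 6) / ((-4)(w - 10)).
So |(w + 6)/(w - 10) + 3| = 16|w − 6| / (4·|w − 10|).
Require δ ≤ 2, so |w − 10| ≥ |-4| − |w − 6| > 4 − 2 = 2.
Hence |(w + 6)/(w - 10) + 3| < 16|w − 6|/(4·2) = 2|w − 6|, which is < ϵ once |w − 6| < (1/2)ϵ.
Take δ = min(2, (1/2)ϵ). Then 0 < |w − 6| < δ forces both bounds, so |(w + 6)/(w - 10) + 3| < ϵ.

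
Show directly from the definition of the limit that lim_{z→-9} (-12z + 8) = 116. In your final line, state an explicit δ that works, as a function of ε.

δ = ε/12

Let ε > 0. We need δ > 0 so that 0 < |z + 9| < δ implies |(-12z + 8) − 116| < ε.
Since (-12z + 8) − 116 = -12(z + 9), we have |(-12z + 8) − 116| = 12|z + 9|.
So 12|z + 9| < ε exactly when |z + 9| < ε/12.
Take δ = ε/12. If 0 < |z + 9| < δ then |(-12z + 8) − 116| = 12|z + 9| < 12·(ε/12) = ε.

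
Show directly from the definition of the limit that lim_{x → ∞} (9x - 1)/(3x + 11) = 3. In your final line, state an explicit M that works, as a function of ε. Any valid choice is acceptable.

M = (34/3)/ε

Suppose ε > 0. We seek M > 0 such that x > M implies |(9x - 1)/(3x + 11) − 3| < ε.
(9x - 1)/(3x + 11) − 3 = (3(9x - 1) − 9(3x + 11)) / (3(3x + 11)) = -102/(3(3x + 11)).
For x > 0 we have 3x + 11 > 3x, so |(9x - 1)/(3x + 11) − 3| = 102/(3(3x + 11)) < 102/(3·3x) = (34/3)/x.
Thus |(9x - 1)/(3x + 11) − 3| < ε whenever x > (34/3)/ε.
Take M = (34/3)/ε. If x > M then |(9x - 1)/(3x + 11) − 3| < (34/3)/x < ε.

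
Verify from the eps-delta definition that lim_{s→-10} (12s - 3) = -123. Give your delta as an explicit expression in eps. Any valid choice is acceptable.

delta = eps/12

Fix eps > 0. We need delta > 0 so that 0 < |s + 10| < delta implies |(12s - 3) + 123| < eps.
|(12s - 3) + 123| = |12s + 120| = 12|s + 10|.
So 12|s + 10| < eps exactly when |s + 10| < eps/12.
Take delta = eps/12. If 0 < |s + 10| < delta then |(12s - 3) + 123| = 12|s + 10| < 12·(eps/12) = eps.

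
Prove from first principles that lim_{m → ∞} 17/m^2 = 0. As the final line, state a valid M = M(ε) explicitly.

Fix ε > 0. For m ≥ 1, |17/m^2 − 0| = 17/m^2.
17/m^2 < ε ⇔ m^2 > 17/ε ⇔ m > (17/ε)^{1/2}.
Take M = (17/ε)^{1/2}. Then m > M implies 17/m^2 < ε.

M = (17/ε)^{1/2}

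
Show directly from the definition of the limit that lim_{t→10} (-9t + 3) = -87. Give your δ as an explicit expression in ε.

δ = ε/9

Let ε > 0 be given. We need δ > 0 so that 0 < |t − 10| < δ implies |(-9t + 3) + 87| < ε.
Since (-9t + 3) + 87 = -9(t − 10), we have |(-9t + 3) + 87| = 9|t − 10|.
Thus it suffices that |t − 10| < ε/9.
Choosing δ = ε/9 gives |(-9t + 3) + 87| = 9|t − 10| < ε whenever |t − 10| < δ.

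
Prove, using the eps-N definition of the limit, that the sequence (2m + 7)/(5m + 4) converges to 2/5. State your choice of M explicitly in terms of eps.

M = (27/25)/eps

Let eps > 0 be given. For m ≥ 1, |(2m + 7)/(5m + 4) − (2/5)| = |27|/(5(5m + 4)) = 27/(5(5m + 4)).
Since 5m + 4 ≥ 5m for m ≥ 1, this is ≤ 27/(5·5m) = (27/25)/m.
So |(2m + 7)/(5m + 4) − (2/5)| < eps whenever m > (27/25)/eps.
Take M = (27/25)/eps. If m > M then |(2m + 7)/(5m + 4) − (2/5)| ≤ (27/25)/m < eps.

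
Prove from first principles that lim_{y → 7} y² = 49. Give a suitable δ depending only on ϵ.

δ = min(1, ϵ/15)

Fix ϵ > 0. We seek δ > 0 with 0 < |y − 7| < δ ⇒ |y² − 49| < ϵ.
Factor: y² − 49 = (y − 7)(y + 7), so |y² − 49| = |y − 7|·|y + 7|.
Restrict δ ≤ 1. Then |y − 7| < 1 gives |y| < 8, so by the triangle inequality |y + 7| ≤ 8 + 7 = 15.
Hence |y² − 49| ≤ 15|y − 7|, which is < ϵ once |y − 7| < ϵ/15.
Take δ = min(1, ϵ/15). If 0 < |y − 7| < δ then both bounds hold and |y² − 49| ≤ 15|y − 7| < 15·(ϵ/15) = ϵ.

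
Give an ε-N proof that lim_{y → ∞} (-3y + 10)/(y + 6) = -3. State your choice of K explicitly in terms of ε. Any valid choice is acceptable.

Fix ε > 0. We seek K > 0 such that y > K implies |(-3y + 10)/(y + 6) + 3| < ε.
(-3y + 10)/(y + 6) + 3 = ((-3y + 10) − (-3)(y + 6)) / ((y + 6)) = 28/((y + 6)).
For y > 0 we have y + 6 > y, so |(-3y + 10)/(y + 6) + 3| = 28/((y + 6)) < 28/(y) = 28/y.
Thus |(-3y + 10)/(y + 6) + 3| < ε whenever y > 28/ε.
Take K = 28/ε. If y > K then |(-3y + 10)/(y + 6) + 3| < 28/y < ε.

K = 28/ε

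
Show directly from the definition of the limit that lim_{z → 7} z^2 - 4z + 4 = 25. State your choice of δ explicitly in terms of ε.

Let ε > 0 be given. We want δ > 0 such that 0 < |z − 7| < δ implies |(z^2 - 4z + 4) − 25| < ε.
(z^2 - 4z + 4) − 25 = z^2 - 4z - 21 = (z − 7)(z + 3).
So |(z^2 - 4z + 4) − 25| = |z − 7|·|z + 3|.
Assume first that |z − 7| < 1, so |z| < 8. Then |z + 3| ≤ 8 + 3 = 11.
Hence |(z^2 - 4z + 4) − 25| ≤ 11|z − 7| < ε provided |z − 7| < ε/11.
Choosing δ = min(1, ε/11) ensures both conditions, hence |(z^2 - 4z + 4) − 25| < ε.

δ = min(1, ε/11)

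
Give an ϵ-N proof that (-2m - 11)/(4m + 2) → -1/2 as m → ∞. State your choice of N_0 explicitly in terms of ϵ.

N_0 = (5/2)/ϵ

Let ϵ > 0. For m ≥ 1, |(-2m - 11)/(4m + 2) + 1/2| = |-40|/(4(4m + 2)) = 40/(4(4m + 2)).
Since 4m + 2 ≥ 4m for m ≥ 1, this is ≤ 40/(4·4m) = (5/2)/m.
So |(-2m - 11)/(4m + 2) + 1/2| < ϵ whenever m > (5/2)/ϵ.
Take N_0 = (5/2)/ϵ. If m > N_0 then |(-2m - 11)/(4m + 2) + 1/2| ≤ (5/2)/m < ϵ.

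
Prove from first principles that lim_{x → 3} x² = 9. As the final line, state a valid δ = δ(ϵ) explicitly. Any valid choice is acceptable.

Fix ϵ > 0. We seek δ > 0 with 0 < |x − 3| < δ ⇒ |x² − 9| < ϵ.
Factor: x² − 9 = (x − 3)(x + 3), so |x² − 9| = |x − 3|·|x + 3|.
Restrict δ ≤ 1. Then |x − 3| < 1 gives |x| < 4, so by the triangle inequality |x + 3| ≤ 4 + 3 = 7.
Hence |x² − 9| ≤ 7|x − 3|, which is < ϵ once |x − 3| < ϵ/7.
Take δ = min(1, ϵ/7). If 0 < |x − 3| < δ then both bounds hold and |x² − 9| ≤ 7|x − 3| < 7·(ϵ/7) = ϵ.

δ = min(1, ϵ/7)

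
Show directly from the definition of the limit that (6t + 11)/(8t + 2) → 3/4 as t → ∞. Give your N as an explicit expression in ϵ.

N = (19/16)/ϵ

Fix ϵ > 0. We seek N > 0 such that t > N implies |(6t + 11)/(8t + 2) − (3/4)| < ϵ.
(6t + 11)/(8t + 2) − (3/4) = (8(6t + 11) − 6(8t + 2)) / (8(8t + 2)) = 76/(8(8t + 2)).
For t > 0 we have 8t + 2 > 8t, so |(6t + 11)/(8t + 2) − (3/4)| = 76/(8(8t + 2)) < 76/(8·8t) = (19/16)/t.
Thus |(6t + 11)/(8t + 2) − (3/4)| < ϵ whenever t > (19/16)/ϵ.
Take N = (19/16)/ϵ. If t > N then |(6t + 11)/(8t + 2) − (3/4)| < (19/16)/t < ϵ.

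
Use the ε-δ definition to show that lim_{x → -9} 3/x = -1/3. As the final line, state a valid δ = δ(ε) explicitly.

δ = min(9/2, (27/2)ε)

Suppose ε > 0. We seek δ > 0 such that 0 < |x + 9| < δ implies |3/x + 1/3| < ε.
|3/x + 1/3| = 3·|-9 − x|/(9·|x|) = 3|x + 9|/(9|x|).
Restrict δ ≤ 9/2. Then |x + 9| < 9/2 gives |x| > 9/2, so 9|x| > 81/2.
Then |3/x + 1/3| < 3|x + 9|/(81/2), which is < ε when |x + 9| < (27/2)ε.
Take δ = min(9/2, (27/2)ε). Then 0 < |x + 9| < δ gives both |x + 9| < 9/2 and |x + 9| < (27/2)ε, so |3/x + 1/3| < ε.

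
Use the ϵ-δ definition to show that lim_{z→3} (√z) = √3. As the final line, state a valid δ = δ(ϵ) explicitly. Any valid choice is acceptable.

Suppose ϵ > 0. We want δ > 0 such that 0 < |z − 3| < δ implies |√z − √3| < ϵ.
Rationalise: √z − √3 = (z − 3)/(√z + √3), so |√z − √3| = |z − 3|/(√z + √3).
Restrict δ ≤ 3 so that |z − 3| < 3 forces z > 0, and then √z + √3 > √3.
Hence |√z − √3| < |z − 3|/√3, which is < ϵ once |z − 3| < √3·ϵ.
Take δ = min(3, √3·ϵ). If 0 < |z − 3| < δ then z > 0 and |√z − √3| < |z − 3|/√3 < ϵ.

δ = min(3, √3·ϵ)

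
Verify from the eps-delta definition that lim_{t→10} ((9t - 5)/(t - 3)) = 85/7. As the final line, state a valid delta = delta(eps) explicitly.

Let eps > 0 be given. We want delta > 0 with 0 < |t − 10| < delta ⇒ |(9t - 5)/(t - 3) − (85/7)| < eps.
Combining over a common denominator, (9t - 5)/(t - 3) − (85/7) = [(9t - 5)·7 − 85·(t - 3)] / [7·(t - 3)] = -22(t − 10) / (7(t - 3)).
So |(9t - 5)/(t - 3) − (85/7)| = 22|t − 10| / (7·|t − 3|).
Restrict delta ≤ 7/2. Then |t − 10| < 7/2 gives |t − 3| = |(t − 10) + 7| ≥ 7 − 7/2 = 7/2.
Hence |(9t - 5)/(t - 3) − (85/7)| < 22|t − 10|/(7·(7/2)) = (44/49)|t − 10|, which is < eps once |t − 10| < (49/44)eps.
Take delta = min(7/2, (49/44)eps). Then 0 < |t − 10| < delta forces both bounds, so |(9t - 5)/(t - 3) − (85/7)| < eps.

delta = min(7/2, (49/44)eps)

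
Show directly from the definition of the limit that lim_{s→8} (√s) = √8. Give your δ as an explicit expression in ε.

Suppose ε > 0. We want δ > 0 such that 0 < |s − 8| < δ implies |√s − √8| < ε.
Rationalise: √s − √8 = (s − 8)/(√s + √8), so |√s − √8| = |s − 8|/(√s + √8).
Restrict δ ≤ 8 so that |s − 8| < 8 forces s > 0, and then √s + √8 > √8.
Hence |√s − √8| < |s − 8|/√8, which is < ε once |s − 8| < √8·ε.
Take δ = min(8, √8·ε). If 0 < |s − 8| < δ then s > 0 and |√s − √8| < |s − 8|/√8 < ε.

δ = min(8, √8·ε)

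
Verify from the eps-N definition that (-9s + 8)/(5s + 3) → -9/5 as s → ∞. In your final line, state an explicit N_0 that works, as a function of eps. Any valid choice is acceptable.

N_0 = (67/25)/eps

Fix eps > 0. We seek N_0 > 0 such that s > N_0 implies |(-9s + 8)/(5s + 3) + 9/5| < eps.
(-9s + 8)/(5s + 3) + 9/5 = (5(-9s + 8) − (-9)(5s + 3)) / (5(5s + 3)) = 67/(5(5s + 3)).
For s > 0 we have 5s + 3 > 5s, so |(-9s + 8)/(5s + 3) + 9/5| = 67/(5(5s + 3)) < 67/(5·5s) = (67/25)/s.
Thus |(-9s + 8)/(5s + 3) + 9/5| < eps whenever s > (67/25)/eps.
Take N_0 = (67/25)/eps. If s > N_0 then |(-9s + 8)/(5s + 3) + 9/5| < (67/25)/s < eps.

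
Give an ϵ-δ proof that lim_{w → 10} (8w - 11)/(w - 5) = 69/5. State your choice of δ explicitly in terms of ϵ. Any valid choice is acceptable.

δ = min(5/2, (25/58)ϵ)

Let ϵ > 0 be given. We want δ > 0 with 0 < |w − 10| < δ ⇒ |(8w - 11)/(w - 5) − (69/5)| < ϵ.
Combining over a common denominator, (8w - 11)/(w - 5) − (69/5) = [(8w - 11)·5 − 69·(w - 5)] / [5·(w - 5)] = -29(w − 10) / (5(w - 5)).
So |(8w - 11)/(w - 5) − (69/5)| = 29|w − 10| / (5·|w − 5|).
Require δ ≤ 5/2, so |w − 5| ≥ |5| − |w − 10| > 5 − 5/2 = 5/2.
Hence |(8w - 11)/(w - 5) − (69/5)| < 29|w − 10|/(5·(5/2)) = (58/25)|w − 10|, which is < ϵ once |w − 10| < (25/58)ϵ.
Take δ = min(5/2, (25/58)ϵ). Then 0 < |w − 10| < δ forces both bounds, so |(8w - 11)/(w - 5) − (69/5)| < ϵ.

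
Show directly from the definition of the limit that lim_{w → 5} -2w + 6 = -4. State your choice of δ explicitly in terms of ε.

δ = ε/2

Fix ε > 0. We need δ > 0 so that 0 < |w − 5| < δ implies |(-2w + 6) + 4| < ε.
|(-2w + 6) + 4| = |-2w + 10| = 2|w − 5|.
Thus it suffices that |w − 5| < ε/2.
Choosing δ = ε/2 gives |(-2w + 6) + 4| = 2|w − 5| < ε whenever |w − 5| < δ.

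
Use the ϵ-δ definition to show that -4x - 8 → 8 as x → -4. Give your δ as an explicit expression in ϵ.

δ = ϵ/4

Let ϵ > 0 be given. We need δ > 0 so that 0 < |x + 4| < δ implies |(-4x - 8) − 8| < ϵ.
|(-4x - 8) − 8| = |-4x - 16| = 4|x + 4|.
Thus it suffices that |x + 4| < ϵ/4.
Choosing δ = ϵ/4 gives |(-4x - 8) − 8| = 4|x + 4| < ϵ whenever |x + 4| < δ.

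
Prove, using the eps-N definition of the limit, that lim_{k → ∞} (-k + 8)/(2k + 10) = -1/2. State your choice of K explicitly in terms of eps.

K = (13/2)/eps

Let eps > 0 be given. For k ≥ 1, |(-k + 8)/(2k + 10) + 1/2| = |26|/(2(2k + 10)) = 26/(2(2k + 10)).
Since 2k + 10 ≥ 2k for k ≥ 1, this is ≤ 26/(2·2k) = (13/2)/k.
So |(-k + 8)/(2k + 10) + 1/2| < eps whenever k > (13/2)/eps.
Take K = (13/2)/eps. If k > K then |(-k + 8)/(2k + 10) + 1/2| ≤ (13/2)/k < eps.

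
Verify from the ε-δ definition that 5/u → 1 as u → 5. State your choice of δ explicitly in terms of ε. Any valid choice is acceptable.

δ = min(5/2, (5/2)ε)

Fix ε > 0. We seek δ > 0 such that 0 < |u − 5| < δ implies |5/u − 1| < ε.
|5/u − 1| = 5·|5 − u|/(5·|u|) = 5|u − 5|/(5|u|).
Require δ ≤ 5/2 so that |u| > 5 − 5/2 = 5/2, hence 5|u| > 25/2.
Then |5/u − 1| < 5|u − 5|/(25/2), which is < ε when |u − 5| < (5/2)ε.
Take δ = min(5/2, (5/2)ε). Then 0 < |u − 5| < δ gives both |u − 5| < 5/2 and |u − 5| < (5/2)ε, so |5/u − 1| < ε.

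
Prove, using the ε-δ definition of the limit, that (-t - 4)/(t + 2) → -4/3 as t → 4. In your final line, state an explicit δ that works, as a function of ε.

δ = min(3, 9ε)

Fix ε > 0. We want δ > 0 with 0 < |t − 4| < δ ⇒ |(-t - 4)/(t + 2) + 4/3| < ε.
Combining over a common denominator, (-t - 4)/(t + 2) + 4/3 = [(-t - 4)·6 − (-8)·(t + 2)] / [6·(t + 2)] = 2(t − 4) / (6(t + 2)).
So |(-t - 4)/(t + 2) + 4/3| = 2|t − 4| / (6·|t + 2|).
Require δ ≤ 3, so |t + 2| ≥ |6| − |t − 4| > 6 − 3 = 3.
Hence |(-t - 4)/(t + 2) + 4/3| < 2|t − 4|/(6·3) = (1/9)|t − 4|, which is < ε once |t − 4| < 9ε.
Take δ = min(3, 9ε). Then 0 < |t − 4| < δ forces both bounds, so |(-t - 4)/(t + 2) + 4/3| < ε.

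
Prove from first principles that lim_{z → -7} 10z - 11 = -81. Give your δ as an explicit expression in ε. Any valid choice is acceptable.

δ = ε/10

Fix ε > 0. We need δ > 0 so that 0 < |z + 7| < δ implies |(10z - 11) + 81| < ε.
|(10z - 11) + 81| = |10z + 70| = 10|z + 7|.
So 10|z + 7| < ε exactly when |z + 7| < ε/10.
Choosing δ = ε/10 gives |(10z - 11) + 81| = 10|z + 7| < ε whenever |z + 7| < δ.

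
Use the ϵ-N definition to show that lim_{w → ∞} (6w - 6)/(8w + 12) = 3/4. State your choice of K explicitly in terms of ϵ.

K = (15/8)/ϵ

Let ϵ > 0. We seek K > 0 such that w > K implies |(6w - 6)/(8w + 12) − (3/4)| < ϵ.
(6w - 6)/(8w + 12) − (3/4) = (8(6w - 6) − 6(8w + 12)) / (8(8w + 12)) = -120/(8(8w + 12)).
For w > 0 we have 8w + 12 > 8w, so |(6w - 6)/(8w + 12) − (3/4)| = 120/(8(8w + 12)) < 120/(8·8w) = (15/8)/w.
Thus |(6w - 6)/(8w + 12) − (3/4)| < ϵ whenever w > (15/8)/ϵ.
Take K = (15/8)/ϵ. If w > K then |(6w - 6)/(8w + 12) − (3/4)| < (15/8)/w < ϵ.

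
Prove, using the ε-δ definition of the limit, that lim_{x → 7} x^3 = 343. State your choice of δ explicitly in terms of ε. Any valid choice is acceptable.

δ = min(1, ε/169)

Suppose ε > 0. We seek δ > 0 with 0 < |x − 7| < δ ⇒ |x^3 − 343| < ε.
Factor: x^3 − 343 = (x − 7)(x^2 + 7x + 49), so |x^3 − 343| = |x − 7|·|x^2 + 7x + 49|.
Impose δ ≤ 1 so that |x| < 8; then |x^2 + 7x + 49| ≤ 169.
Hence |x^3 − 343| ≤ 169|x − 7|, which is < ε once |x − 7| < ε/169.
Take δ = min(1, ε/169). If 0 < |x − 7| < δ then both bounds hold and |x^3 − 343| ≤ 169|x − 7| < 169·(ε/169) = ε.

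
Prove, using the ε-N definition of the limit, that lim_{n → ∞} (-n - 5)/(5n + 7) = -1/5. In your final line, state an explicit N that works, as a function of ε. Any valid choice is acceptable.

Fix ε > 0. For n ≥ 1, |(-n - 5)/(5n + 7) + 1/5| = |-18|/(5(5n + 7)) = 18/(5(5n + 7)).
Since 5n + 7 ≥ 5n for n ≥ 1, this is ≤ 18/(5·5n) = (18/25)/n.
So |(-n - 5)/(5n + 7) + 1/5| < ε whenever n > (18/25)/ε.
Take N = (18/25)/ε. If n > N then |(-n - 5)/(5n + 7) + 1/5| ≤ (18/25)/n < ε.

N = (18/25)/ε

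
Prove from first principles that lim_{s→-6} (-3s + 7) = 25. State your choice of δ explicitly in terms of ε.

Suppose ε > 0. We need δ > 0 so that 0 < |s + 6| < δ implies |(-3s + 7) − 25| < ε.
Since (-3s + 7) − 25 = -3(s + 6), we have |(-3s + 7) − 25| = 3|s + 6|.
So 3|s + 6| < ε exactly when |s + 6| < ε/3.
Choosing δ = ε/3 gives |(-3s + 7) − 25| = 3|s + 6| < ε whenever |s + 6| < δ.

δ = ε/3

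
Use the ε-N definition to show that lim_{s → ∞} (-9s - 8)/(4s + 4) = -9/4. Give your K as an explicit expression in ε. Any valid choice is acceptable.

Suppose ε > 0. We seek K > 0 such that s > K implies |(-9s - 8)/(4s + 4) + 9/4| < ε.
(-9s - 8)/(4s + 4) + 9/4 = (4(-9s - 8) − (-9)(4s + 4)) / (4(4s + 4)) = 4/(4(4s + 4)).
For s > 0 we have 4s + 4 > 4s, so |(-9s - 8)/(4s + 4) + 9/4| = 4/(4(4s + 4)) < 4/(4·4s) = (1/4)/s.
Thus |(-9s - 8)/(4s + 4) + 9/4| < ε whenever s > (1/4)/ε.
Take K = (1/4)/ε. If s > K then |(-9s - 8)/(4s + 4) + 9/4| < (1/4)/s < ε.

K = (1/4)/ε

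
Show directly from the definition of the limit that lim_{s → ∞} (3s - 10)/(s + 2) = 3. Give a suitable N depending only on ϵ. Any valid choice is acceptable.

N = 16/ϵ

Fix ϵ > 0. We seek N > 0 such that s > N implies |(3s - 10)/(s + 2) − 3| < ϵ.
(3s - 10)/(s + 2) − 3 = ((3s - 10) − 3(s + 2)) / ((s + 2)) = -16/((s + 2)).
For s > 0 we have s + 2 > s, so |(3s - 10)/(s + 2) − 3| = 16/((s + 2)) < 16/(s) = 16/s.
Thus |(3s - 10)/(s + 2) − 3| < ϵ whenever s > 16/ϵ.
Take N = 16/ϵ. If s > N then |(3s - 10)/(s + 2) − 3| < 16/s < ϵ.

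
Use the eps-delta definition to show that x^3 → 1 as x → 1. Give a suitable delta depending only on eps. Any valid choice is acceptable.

delta = min(2, eps/13)

Let eps > 0. We seek delta > 0 with 0 < |x − 1| < delta ⇒ |x^3 − 1| < eps.
Factor: x^3 − 1 = (x − 1)(x^2 + x + 1), so |x^3 − 1| = |x − 1|·|x^2 + x + 1|.
Restrict delta ≤ 2. Then |x − 1| < 2 gives |x| < 3, so by the triangle inequality |x^2 + x + 1| ≤ 3^2 + 3 + 1 = 13.
Hence |x^3 − 1| ≤ 13|x − 1|, which is < eps once |x − 1| < eps/13.
Take delta = min(2, eps/13). If 0 < |x − 1| < delta then both bounds hold and |x^3 − 1| ≤ 13|x − 1| < 13·(eps/13) = eps.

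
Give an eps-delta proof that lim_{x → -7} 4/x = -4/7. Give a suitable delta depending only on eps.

Let eps > 0. We seek delta > 0 such that 0 < |x + 7| < delta implies |4/x + 4/7| < eps.
|4/x + 4/7| = 4·|-7 − x|/(7·|x|) = 4|x + 7|/(7|x|).
Require delta ≤ 7/2 so that |x| > 7 − 7/2 = 7/2, hence 7|x| > 49/2.
Then |4/x + 4/7| < 4|x + 7|/(49/2), which is < eps when |x + 7| < (49/8)eps.
Take delta = min(7/2, (49/8)eps). Then 0 < |x + 7| < delta gives both |x + 7| < 7/2 and |x + 7| < (49/8)eps, so |4/x + 4/7| < eps.

delta = min(7/2, (49/8)eps)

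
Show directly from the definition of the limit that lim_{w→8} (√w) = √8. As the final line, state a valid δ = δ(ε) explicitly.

Suppose ε > 0. We want δ > 0 such that 0 < |w − 8| < δ implies |√w − √8| < ε.
Multiplying by the conjugate, |√w − √8| = |w − 8|/(√w + √8).
Restrict δ ≤ 8 so that |w − 8| < 8 forces w > 0, and then √w + √8 > √8.
Hence |√w − √8| < |w − 8|/√8, which is < ε once |w − 8| < √8·ε.
Take δ = min(8, √8·ε). If 0 < |w − 8| < δ then w > 0 and |√w − √8| < |w − 8|/√8 < ε.

δ = min(8, √8·ε)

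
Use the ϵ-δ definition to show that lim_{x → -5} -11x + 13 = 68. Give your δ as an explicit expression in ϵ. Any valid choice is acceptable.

δ = ϵ/11

Let ϵ > 0. We need δ > 0 so that 0 < |x + 5| < δ implies |(-11x + 13) − 68| < ϵ.
|(-11x + 13) − 68| = |-11x - 55| = 11|x + 5|.
So 11|x + 5| < ϵ exactly when |x + 5| < ϵ/11.
Choosing δ = ϵ/11 gives |(-11x + 13) − 68| = 11|x + 5| < ϵ whenever |x + 5| < δ.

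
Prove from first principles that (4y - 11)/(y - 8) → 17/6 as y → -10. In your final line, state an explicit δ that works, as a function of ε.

δ = min(9, (54/7)ε)

Suppose ε > 0. We want δ > 0 with 0 < |y + 10| < δ ⇒ |(4y - 11)/(y - 8) − (17/6)| < ε.
Combining over a common denominator, (4y - 11)/(y - 8) − (17/6) = [(4y - 11)·(-18) − (-51)·(y - 8)] / [(-18)·(y - 8)] = -21(y + 10) / ((-18)(y - 8)).
So |(4y - 11)/(y - 8) − (17/6)| = 21|y + 10| / (18·|y − 8|).
Restrict δ ≤ 9. Then |y + 10| < 9 gives |y − 8| = |(y + 10) + (-18)| ≥ 18 − 9 = 9.
Hence |(4y - 11)/(y - 8) − (17/6)| < 21|y + 10|/(18·9) = (7/54)|y + 10|, which is < ε once |y + 10| < (54/7)ε.
Take δ = min(9, (54/7)ε). Then 0 < |y + 10| < δ forces both bounds, so |(4y - 11)/(y - 8) − (17/6)| < ε.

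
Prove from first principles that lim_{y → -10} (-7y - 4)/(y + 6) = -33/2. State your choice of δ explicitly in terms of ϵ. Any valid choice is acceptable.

δ = min(2, (4/19)ϵ)

Suppose ϵ > 0. We want δ > 0 with 0 < |y + 10| < δ ⇒ |(-7y - 4)/(y + 6) + 33/2| < ϵ.
Combining over a common denominator, (-7y - 4)/(y + 6) + 33/2 = [(-7y - 4)·(-4) − 66·(y + 6)] / [(-4)·(y + 6)] = -38(y + 10) / ((-4)(y + 6)).
So |(-7y - 4)/(y + 6) + 33/2| = 38|y + 10| / (4·|y + 6|).
Require δ ≤ 2, so |y + 6| ≥ |-4| − |y + 10| > 4 − 2 = 2.
Hence |(-7y - 4)/(y + 6) + 33/2| < 38|y + 10|/(4·2) = (19/4)|y + 10|, which is < ϵ once |y + 10| < (4/19)ϵ.
Take δ = min(2, (4/19)ϵ). Then 0 < |y + 10| < δ forces both bounds, so |(-7y - 4)/(y + 6) + 33/2| < ϵ.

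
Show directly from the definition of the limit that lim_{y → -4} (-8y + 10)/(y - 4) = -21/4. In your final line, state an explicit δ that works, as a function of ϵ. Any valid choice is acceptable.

δ = min(4, (16/11)ϵ)

Let ϵ > 0 be given. We want δ > 0 with 0 < |y + 4| < δ ⇒ |(-8y + 10)/(y - 4) + 21/4| < ϵ.
Combining over a common denominator, (-8y + 10)/(y - 4) + 21/4 = [(-8y + 10)·(-8) − 42·(y - 4)] / [(-8)·(y - 4)] = 22(y + 4) / ((-8)(y - 4)).
So |(-8y + 10)/(y - 4) + 21/4| = 22|y + 4| / (8·|y − 4|).
Require δ ≤ 4, so |y − 4| ≥ |-8| − |y + 4| > 8 − 4 = 4.
Hence |(-8y + 10)/(y - 4) + 21/4| < 22|y + 4|/(8·4) = (11/16)|y + 4|, which is < ϵ once |y + 4| < (16/11)ϵ.
Take δ = min(4, (16/11)ϵ). Then 0 < |y + 4| < δ forces both bounds, so |(-8y + 10)/(y - 4) + 21/4| < ϵ.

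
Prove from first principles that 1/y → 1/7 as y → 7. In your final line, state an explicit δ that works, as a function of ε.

δ = min(7/2, (49/2)ε)

Fix ε > 0. We seek δ > 0 such that 0 < |y − 7| < δ implies |1/y − (1/7)| < ε.
|1/y − (1/7)| = |7 − y|/(7·|y|) = |y − 7|/(7|y|).
Require δ ≤ 7/2 so that |y| > 7 − 7/2 = 7/2, hence 7|y| > 49/2.
Then |1/y − (1/7)| < |y − 7|/(49/2), which is < ε when |y − 7| < (49/2)ε.
Take δ = min(7/2, (49/2)ε). Then 0 < |y − 7| < δ gives both |y − 7| < 7/2 and |y − 7| < (49/2)ε, so |1/y − (1/7)| < ε.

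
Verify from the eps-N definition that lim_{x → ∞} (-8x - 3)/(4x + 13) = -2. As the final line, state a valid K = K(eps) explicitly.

K = (23/4)/eps

Fix eps > 0. We seek K > 0 such that x > K implies |(-8x - 3)/(4x + 13) + 2| < eps.
(-8x - 3)/(4x + 13) + 2 = (4(-8x - 3) − (-8)(4x + 13)) / (4(4x + 13)) = 92/(4(4x + 13)).
For x > 0 we have 4x + 13 > 4x, so |(-8x - 3)/(4x + 13) + 2| = 92/(4(4x + 13)) < 92/(4·4x) = (23/4)/x.
Thus |(-8x - 3)/(4x + 13) + 2| < eps whenever x > (23/4)/eps.
Take K = (23/4)/eps. If x > K then |(-8x - 3)/(4x + 13) + 2| < (23/4)/x < eps.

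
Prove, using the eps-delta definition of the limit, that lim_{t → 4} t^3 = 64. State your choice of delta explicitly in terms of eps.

delta = min(2, eps/76)

Fix eps > 0. We seek delta > 0 with 0 < |t − 4| < delta ⇒ |t^3 − 64| < eps.
Factor: t^3 − 64 = (t − 4)(t^2 + 4t + 16), so |t^3 − 64| = |t − 4|·|t^2 + 4t + 16|.
Impose delta ≤ 2 so that |t| < 6; then |t^2 + 4t + 16| ≤ 76.
Hence |t^3 − 64| ≤ 76|t − 4|, which is < eps once |t − 4| < eps/76.
Take delta = min(2, eps/76). If 0 < |t − 4| < delta then both bounds hold and |t^3 − 64| ≤ 76|t − 4| < 76·(eps/76) = eps.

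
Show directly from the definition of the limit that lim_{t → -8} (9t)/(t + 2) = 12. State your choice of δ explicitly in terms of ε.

δ = min(3, ε)

Let ε > 0. We want δ > 0 with 0 < |t + 8| < δ ⇒ |(9t)/(t + 2) − 12| < ε.
Combining over a common denominator, (9t)/(t + 2) − 12 = [(9t)·(-6) − (-72)·(t + 2)] / [(-6)·(t + 2)] = 18(t + 8) / ((-6)(t + 2)).
So |(9t)/(t + 2) − 12| = 18|t + 8| / (6·|t + 2|).
Restrict δ ≤ 3. Then |t + 8| < 3 gives |t + 2| = |(t + 8) + (-6)| ≥ 6 − 3 = 3.
Hence |(9t)/(t + 2) − 12| < 18|t + 8|/(6·3) = |t + 8|, which is < ε once |t + 8| < ε.
Take δ = min(3, ε). Then 0 < |t + 8| < δ forces both bounds, so |(9t)/(t + 2) − 12| < ε.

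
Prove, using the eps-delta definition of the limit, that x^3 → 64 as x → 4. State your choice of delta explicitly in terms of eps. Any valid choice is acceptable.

Let eps > 0 be given. We seek delta > 0 with 0 < |x − 4| < delta ⇒ |x^3 − 64| < eps.
Factor: x^3 − 64 = (x − 4)(x^2 + 4x + 16), so |x^3 − 64| = |x − 4|·|x^2 + 4x + 16|.
Restrict delta ≤ 1. Then |x − 4| < 1 gives |x| < 5, so by the triangle inequality |x^2 + 4x + 16| ≤ 5^2 + 4·5 + 16 = 61.
Hence |x^3 − 64| ≤ 61|x − 4|, which is < eps once |x − 4| < eps/61.
Take delta = min(1, eps/61). If 0 < |x − 4| < delta then both bounds hold and |x^3 − 64| ≤ 61|x − 4| < 61·(eps/61) = eps.

delta = min(1, eps/61)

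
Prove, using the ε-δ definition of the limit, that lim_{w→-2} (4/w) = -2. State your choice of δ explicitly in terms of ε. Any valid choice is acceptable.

δ = min(1, (1/2)ε)

Fix ε > 0. We seek δ > 0 such that 0 < |w + 2| < δ implies |4/w + 2| < ε.
|4/w + 2| = 4·|-2 − w|/(2·|w|) = 4|w + 2|/(2|w|).
Require δ ≤ 1 so that |w| > 2 − 1 = 1, hence 2|w| > 2.
Then |4/w + 2| < 4|w + 2|/2, which is < ε when |w + 2| < (1/2)ε.
Take δ = min(1, (1/2)ε). Then 0 < |w + 2| < δ gives both |w + 2| < 1 and |w + 2| < (1/2)ε, so |4/w + 2| < ε.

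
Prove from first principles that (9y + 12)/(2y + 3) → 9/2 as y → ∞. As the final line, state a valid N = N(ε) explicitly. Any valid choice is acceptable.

N = (3/4)/ε

Suppose ε > 0. We seek N > 0 such that y > N implies |(9y + 12)/(2y + 3) − (9/2)| < ε.
(9y + 12)/(2y + 3) − (9/2) = (2(9y + 12) − 9(2y + 3)) / (2(2y + 3)) = -3/(2(2y + 3)).
For y > 0 we have 2y + 3 > 2y, so |(9y + 12)/(2y + 3) − (9/2)| = 3/(2(2y + 3)) < 3/(2·2y) = (3/4)/y.
Thus |(9y + 12)/(2y + 3) − (9/2)| < ε whenever y > (3/4)/ε.
Take N = (3/4)/ε. If y > N then |(9y + 12)/(2y + 3) − (9/2)| < (3/4)/y < ε.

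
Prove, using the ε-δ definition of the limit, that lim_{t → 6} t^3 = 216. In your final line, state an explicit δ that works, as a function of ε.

Fix ε > 0. We seek δ > 0 with 0 < |t − 6| < δ ⇒ |t^3 − 216| < ε.
Factor: t^3 − 216 = (t − 6)(t^2 + 6t + 36), so |t^3 − 216| = |t − 6|·|t^2 + 6t + 36|.
Impose δ ≤ 1 so that |t| < 7; then |t^2 + 6t + 36| ≤ 127.
Hence |t^3 − 216| ≤ 127|t − 6|, which is < ε once |t − 6| < ε/127.
Take δ = min(1, ε/127). If 0 < |t − 6| < δ then both bounds hold and |t^3 − 216| ≤ 127|t − 6| < 127·(ε/127) = ε.

δ = min(1, ε/127)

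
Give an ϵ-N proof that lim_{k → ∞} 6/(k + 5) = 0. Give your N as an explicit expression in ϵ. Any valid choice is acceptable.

Fix ϵ > 0. For k ≥ 1, |6/(k + 5) − 0| = 6/(k + 5) ≤ 6/k.
We need 6/k < ϵ, i.e. k > 6/ϵ.
Take N = 6/ϵ. If k > N then |6/(k + 5)| ≤ 6/k < ϵ.

N = 6/ϵ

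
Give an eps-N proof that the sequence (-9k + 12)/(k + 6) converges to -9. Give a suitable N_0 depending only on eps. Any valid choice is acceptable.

N_0 = 66/eps

Fix eps > 0. For k ≥ 1, |(-9k + 12)/(k + 6) + 9| = |66|/((k + 6)) = 66/((k + 6)).
Since k + 6 ≥ k for k ≥ 1, this is ≤ 66/(k) = 66/k.
So |(-9k + 12)/(k + 6) + 9| < eps whenever k > 66/eps.
Take N_0 = 66/eps. If k > N_0 then |(-9k + 12)/(k + 6) + 9| ≤ 66/k < eps.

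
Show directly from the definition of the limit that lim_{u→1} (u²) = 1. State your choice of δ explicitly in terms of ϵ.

δ = min(2, ϵ/4)

Let ϵ > 0. We seek δ > 0 with 0 < |u − 1| < δ ⇒ |u² − 1| < ϵ.
Factor: u² − 1 = (u − 1)(u + 1), so |u² − 1| = |u − 1|·|u + 1|.
Impose δ ≤ 2 so that |u| < 3; then |u + 1| ≤ 4.
Hence |u² − 1| ≤ 4|u − 1|, which is < ϵ once |u − 1| < ϵ/4.
Take δ = min(2, ϵ/4). If 0 < |u − 1| < δ then both bounds hold and |u² − 1| ≤ 4|u − 1| < 4·(ϵ/4) = ϵ.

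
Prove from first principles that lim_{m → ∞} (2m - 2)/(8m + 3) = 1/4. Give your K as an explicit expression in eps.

Fix eps > 0. For m ≥ 1, |(2m - 2)/(8m + 3) − (1/4)| = |-22|/(8(8m + 3)) = 22/(8(8m + 3)).
Since 8m + 3 ≥ 8m for m ≥ 1, this is ≤ 22/(8·8m) = (11/32)/m.
So |(2m - 2)/(8m + 3) − (1/4)| < eps whenever m > (11/32)/eps.
Take K = (11/32)/eps. If m > K then |(2m - 2)/(8m + 3) − (1/4)| ≤ (11/32)/m < eps.

K = (11/32)/eps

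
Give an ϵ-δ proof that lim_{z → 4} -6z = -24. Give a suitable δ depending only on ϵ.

δ = ϵ/6

Fix ϵ > 0. We need δ > 0 so that 0 < |z − 4| < δ implies |(-6z) + 24| < ϵ.
|(-6z) + 24| = |-6z + 24| = 6|z − 4|.
Thus it suffices that |z − 4| < ϵ/6.
Take δ = ϵ/6. If 0 < |z − 4| < δ then |(-6z) + 24| = 6|z − 4| < 6·(ϵ/6) = ϵ.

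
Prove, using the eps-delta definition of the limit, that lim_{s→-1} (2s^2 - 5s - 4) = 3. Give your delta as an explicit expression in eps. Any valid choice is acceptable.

delta = min(1, eps/11)

Suppose eps > 0. We want delta > 0 such that 0 < |s + 1| < delta implies |(2s^2 - 5s - 4) − 3| < eps.
(2s^2 - 5s - 4) − 3 = 2s^2 - 5s - 7 = (s + 1)(2s - 7).
So |(2s^2 - 5s - 4) − 3| = |s + 1|·|2s - 7|.
Require delta ≤ 1. Then |s + 1| < 1 gives |s| < 2, and by the triangle inequality |2s - 7| ≤ 2·2 + 7 = 11.
Hence |(2s^2 - 5s - 4) − 3| ≤ 11|s + 1| < eps provided |s + 1| < eps/11.
Choosing delta = min(1, eps/11) ensures both conditions, hence |(2s^2 - 5s - 4) − 3| < eps.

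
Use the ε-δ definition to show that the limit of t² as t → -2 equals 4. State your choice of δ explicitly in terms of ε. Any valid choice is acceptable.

Suppose ε > 0. We seek δ > 0 with 0 < |t + 2| < δ ⇒ |t² − 4| < ε.
Factor: t² − 4 = (t + 2)(t - 2), so |t² − 4| = |t + 2|·|t - 2|.
Impose δ ≤ 2 so that |t| < 4; then |t - 2| ≤ 6.
Hence |t² − 4| ≤ 6|t + 2|, which is < ε once |t + 2| < ε/6.
Take δ = min(2, ε/6). If 0 < |t + 2| < δ then both bounds hold and |t² − 4| ≤ 6|t + 2| < 6·(ε/6) = ε.

δ = min(2, ε/6)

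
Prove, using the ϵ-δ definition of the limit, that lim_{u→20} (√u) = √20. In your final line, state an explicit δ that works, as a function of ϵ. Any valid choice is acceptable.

δ = min(20, √20·ϵ)

Suppose ϵ > 0. We want δ > 0 such that 0 < |u − 20| < δ implies |√u − √20| < ϵ.
Multiplying by the conjugate, |√u − √20| = |u − 20|/(√u + √20).
Restrict δ ≤ 20 so that |u − 20| < 20 forces u > 0, and then √u + √20 > √20.
Hence |√u − √20| < |u − 20|/√20, which is < ϵ once |u − 20| < √20·ϵ.
Take δ = min(20, √20·ϵ). If 0 < |u − 20| < δ then u > 0 and |√u − √20| < |u − 20|/√20 < ϵ.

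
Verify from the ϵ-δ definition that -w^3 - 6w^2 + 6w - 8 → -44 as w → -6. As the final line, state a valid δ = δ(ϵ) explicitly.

Let ϵ > 0 be given. We want δ > 0 such that 0 < |w + 6| < δ implies |(-w^3 - 6w^2 + 6w - 8) + 44| < ϵ.
(-w^3 - 6w^2 + 6w - 8) + 44 = -w^3 - 6w^2 + 6w + 36 = (w + 6)(-w^2 + 6).
So |(-w^3 - 6w^2 + 6w - 8) + 44| = |w + 6|·|-w^2 + 6|.
Assume first that |w + 6| < 1, so |w| < 7. Then |-w^2 + 6| ≤ 7^2 + 6 = 55.
Hence |(-w^3 - 6w^2 + 6w - 8) + 44| ≤ 55|w + 6| < ϵ provided |w + 6| < ϵ/55.
Take δ = min(1, ϵ/55). Then 0 < |w + 6| < δ gives both |w + 6| < 1 and |w + 6| < ϵ/55, so |(-w^3 - 6w^2 + 6w - 8) + 44| < ϵ.

δ = min(1, ϵ/55)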